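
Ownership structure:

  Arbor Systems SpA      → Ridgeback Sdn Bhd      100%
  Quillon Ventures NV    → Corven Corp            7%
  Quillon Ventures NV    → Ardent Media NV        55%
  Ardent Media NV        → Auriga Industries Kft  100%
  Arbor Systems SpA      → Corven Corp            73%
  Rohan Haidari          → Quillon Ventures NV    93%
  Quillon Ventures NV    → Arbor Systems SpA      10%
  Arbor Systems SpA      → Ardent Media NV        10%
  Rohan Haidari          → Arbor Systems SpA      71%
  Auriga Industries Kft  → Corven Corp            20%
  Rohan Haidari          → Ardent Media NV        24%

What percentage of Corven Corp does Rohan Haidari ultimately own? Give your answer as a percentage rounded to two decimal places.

81.77%

Rohan reaches Corven along 7 paths.
Via Quillon: 93% × 7% = 6.51%.
Via Arbor: 71% × 73% = 51.83%.
Via Quillon → Arbor: 93% × 10% × 73% = 6.789%.
Via Ardent → Auriga: 24% × 100% × 20% = 4.8%.
Via Quillon → Ardent → Auriga: 93% × 55% × 100% × 20% = 10.23%.
Via Arbor → Ardent → Auriga: 71% × 10% × 100% × 20% = 1.42%.
Via Quillon → Arbor → Ardent → Auriga: 93% × 10% × 10% × 100% × 20% = 0.186%.
Total: 6.51% + 51.83% + 6.789% + 4.8% + 10.23% + 1.42% + 0.186% = 81.765%.
Rounded: 81.77%.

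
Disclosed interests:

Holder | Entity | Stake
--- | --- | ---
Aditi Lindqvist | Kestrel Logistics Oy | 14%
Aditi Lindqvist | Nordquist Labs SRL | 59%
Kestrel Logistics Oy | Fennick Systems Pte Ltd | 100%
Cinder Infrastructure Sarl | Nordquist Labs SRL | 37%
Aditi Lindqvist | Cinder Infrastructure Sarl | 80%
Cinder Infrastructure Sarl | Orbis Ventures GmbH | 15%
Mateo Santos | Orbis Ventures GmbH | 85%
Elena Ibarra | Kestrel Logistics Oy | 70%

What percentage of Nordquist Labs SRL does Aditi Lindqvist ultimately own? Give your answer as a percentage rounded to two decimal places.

88.60%

Aditi reaches Nordquist along 2 paths.
Via Cinder: 80% × 37% = 29.6%.
Direct stake: 59% = 59%.
Total: 29.6% + 59% = 88.6%.
Rounded: 88.60%.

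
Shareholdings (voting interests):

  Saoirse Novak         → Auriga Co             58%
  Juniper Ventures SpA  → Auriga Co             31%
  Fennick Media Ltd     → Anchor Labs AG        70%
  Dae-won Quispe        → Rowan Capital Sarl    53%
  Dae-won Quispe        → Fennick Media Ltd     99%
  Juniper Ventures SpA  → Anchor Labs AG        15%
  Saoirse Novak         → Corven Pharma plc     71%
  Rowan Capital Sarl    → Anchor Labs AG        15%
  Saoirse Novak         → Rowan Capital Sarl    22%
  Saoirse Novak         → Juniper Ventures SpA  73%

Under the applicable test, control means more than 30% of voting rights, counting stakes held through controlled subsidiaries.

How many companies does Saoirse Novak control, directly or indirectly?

Saoirse holds 73% of Juniper, so Saoirse controls Juniper.
Saoirse holds 71% of Corven, so Saoirse controls Corven.
Saoirse and Juniper together hold 58% + 31% = 89% of Auriga, so Saoirse controls Auriga.
No other company's threshold is met.
Saoirse controls 3 companies.

3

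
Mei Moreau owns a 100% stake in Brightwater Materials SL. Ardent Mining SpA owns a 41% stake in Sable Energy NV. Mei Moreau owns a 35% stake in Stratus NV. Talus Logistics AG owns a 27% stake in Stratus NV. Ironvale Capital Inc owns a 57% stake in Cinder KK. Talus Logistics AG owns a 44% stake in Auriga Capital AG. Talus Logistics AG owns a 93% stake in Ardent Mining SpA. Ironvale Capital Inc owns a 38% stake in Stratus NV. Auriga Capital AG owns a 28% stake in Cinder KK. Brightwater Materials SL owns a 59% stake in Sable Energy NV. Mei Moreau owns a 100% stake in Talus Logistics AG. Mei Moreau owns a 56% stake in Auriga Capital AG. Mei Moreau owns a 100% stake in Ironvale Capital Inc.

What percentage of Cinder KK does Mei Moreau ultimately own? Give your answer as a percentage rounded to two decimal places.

Mei reaches Cinder along 3 paths.
Via Ironvale: 100% × 57% = 57%.
Via Auriga: 56% × 28% = 15.68%.
Via Talus → Auriga: 100% × 44% × 28% = 12.32%.
Total: 57% + 15.68% + 12.32% = 85%.
Rounded: 85.00%.

85.00%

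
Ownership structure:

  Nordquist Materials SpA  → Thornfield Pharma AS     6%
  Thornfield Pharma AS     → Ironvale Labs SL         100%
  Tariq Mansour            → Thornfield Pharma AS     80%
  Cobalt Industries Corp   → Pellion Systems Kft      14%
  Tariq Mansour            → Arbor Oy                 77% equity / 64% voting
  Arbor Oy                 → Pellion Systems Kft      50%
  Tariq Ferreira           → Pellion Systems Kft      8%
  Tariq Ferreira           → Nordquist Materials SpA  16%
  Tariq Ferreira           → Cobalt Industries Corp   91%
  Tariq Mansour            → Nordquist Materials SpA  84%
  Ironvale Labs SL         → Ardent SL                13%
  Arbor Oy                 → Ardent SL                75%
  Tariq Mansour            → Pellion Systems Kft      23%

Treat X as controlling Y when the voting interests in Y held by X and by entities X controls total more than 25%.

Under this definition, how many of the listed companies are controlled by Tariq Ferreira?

1

Tariq Ferreira holds 91% of Cobalt, so Tariq Ferreira controls Cobalt.
No other company's threshold is met.
Tariq Ferreira controls 1 company.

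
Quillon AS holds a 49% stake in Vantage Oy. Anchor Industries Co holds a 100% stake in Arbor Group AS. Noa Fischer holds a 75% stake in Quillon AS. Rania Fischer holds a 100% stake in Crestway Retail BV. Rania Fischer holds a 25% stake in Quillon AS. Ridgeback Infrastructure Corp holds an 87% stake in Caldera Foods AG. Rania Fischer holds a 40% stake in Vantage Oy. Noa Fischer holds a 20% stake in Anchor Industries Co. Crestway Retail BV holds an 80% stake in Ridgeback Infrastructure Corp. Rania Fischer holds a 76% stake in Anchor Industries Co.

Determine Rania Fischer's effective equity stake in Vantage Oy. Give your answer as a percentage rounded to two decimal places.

Rania reaches Vantage along 2 paths.
Via Quillon: 25% × 49% = 12.25%.
Direct stake: 40% = 40%.
Total: 12.25% + 40% = 52.25%.

52.25%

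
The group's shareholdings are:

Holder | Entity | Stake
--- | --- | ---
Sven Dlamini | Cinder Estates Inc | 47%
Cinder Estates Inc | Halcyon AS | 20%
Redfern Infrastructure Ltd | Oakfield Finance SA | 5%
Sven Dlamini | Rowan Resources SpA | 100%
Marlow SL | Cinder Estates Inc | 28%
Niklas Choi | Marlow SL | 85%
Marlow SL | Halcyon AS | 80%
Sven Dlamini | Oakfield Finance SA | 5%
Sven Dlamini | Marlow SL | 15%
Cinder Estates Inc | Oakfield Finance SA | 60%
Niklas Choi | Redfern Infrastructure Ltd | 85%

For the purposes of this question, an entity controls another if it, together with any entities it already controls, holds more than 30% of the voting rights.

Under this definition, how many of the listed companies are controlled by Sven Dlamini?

Sven holds 47% of Cinder, so Sven controls Cinder.
Sven holds 100% of Rowan, so Sven controls Rowan.
Cinder and Sven together hold 60% + 5% = 65% of Oakfield, so Sven controls Oakfield.
No other company's threshold is met.
Sven controls 3 companies.

3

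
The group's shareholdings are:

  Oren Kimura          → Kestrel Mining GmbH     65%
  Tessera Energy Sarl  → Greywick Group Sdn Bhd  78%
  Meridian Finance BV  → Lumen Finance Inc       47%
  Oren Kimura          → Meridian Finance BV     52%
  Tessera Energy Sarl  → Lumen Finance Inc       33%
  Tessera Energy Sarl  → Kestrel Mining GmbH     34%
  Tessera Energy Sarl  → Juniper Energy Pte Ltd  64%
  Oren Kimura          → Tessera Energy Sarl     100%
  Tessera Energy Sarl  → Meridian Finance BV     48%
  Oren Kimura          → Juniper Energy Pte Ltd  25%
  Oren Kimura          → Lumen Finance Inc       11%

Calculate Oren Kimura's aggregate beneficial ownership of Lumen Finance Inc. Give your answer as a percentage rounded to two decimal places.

Oren reaches Lumen along 4 paths.
Direct stake: 11% = 11%.
Via Meridian: 52% × 47% = 24.44%.
Via Tessera → Meridian: 100% × 48% × 47% = 22.56%.
Via Tessera: 100% × 33% = 33%.
Total: 11% + 24.44% + 22.56% + 33% = 91%.
Rounded: 91.00%.

91.00%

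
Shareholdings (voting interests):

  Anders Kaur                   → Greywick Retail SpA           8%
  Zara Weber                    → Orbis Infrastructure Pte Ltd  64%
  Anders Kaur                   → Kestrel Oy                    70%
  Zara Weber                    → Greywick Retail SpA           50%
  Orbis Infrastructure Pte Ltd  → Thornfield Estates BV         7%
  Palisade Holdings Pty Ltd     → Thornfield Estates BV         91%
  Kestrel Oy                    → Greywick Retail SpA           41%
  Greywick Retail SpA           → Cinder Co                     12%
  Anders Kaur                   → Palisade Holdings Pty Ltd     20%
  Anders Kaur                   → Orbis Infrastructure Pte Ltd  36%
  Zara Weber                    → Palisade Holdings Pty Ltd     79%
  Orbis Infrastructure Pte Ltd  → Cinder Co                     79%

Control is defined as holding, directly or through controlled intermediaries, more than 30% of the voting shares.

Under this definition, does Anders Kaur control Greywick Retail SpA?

Yes

Anders holds 70% of Kestrel, so Anders controls Kestrel.
Anders and Kestrel together hold 8% + 41% = 49% of Greywick, so Anders controls Greywick.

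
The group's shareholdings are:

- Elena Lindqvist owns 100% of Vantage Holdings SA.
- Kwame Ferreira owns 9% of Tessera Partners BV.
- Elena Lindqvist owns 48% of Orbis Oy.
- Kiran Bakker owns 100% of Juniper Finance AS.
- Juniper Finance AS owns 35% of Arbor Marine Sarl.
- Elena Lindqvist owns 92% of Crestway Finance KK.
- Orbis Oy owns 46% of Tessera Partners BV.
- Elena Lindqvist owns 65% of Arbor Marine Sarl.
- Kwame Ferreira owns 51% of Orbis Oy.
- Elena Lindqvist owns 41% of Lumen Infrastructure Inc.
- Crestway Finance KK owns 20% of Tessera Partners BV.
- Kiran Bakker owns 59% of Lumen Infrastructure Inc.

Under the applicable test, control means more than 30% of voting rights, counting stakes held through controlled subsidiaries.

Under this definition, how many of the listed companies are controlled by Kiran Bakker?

3

Kiran holds 59% of Lumen, so Kiran controls Lumen.
Kiran holds 100% of Juniper, so Kiran controls Juniper.
Juniper holds 35% of Arbor, so Kiran controls Arbor.
No other company's threshold is met.
Kiran controls 3 companies.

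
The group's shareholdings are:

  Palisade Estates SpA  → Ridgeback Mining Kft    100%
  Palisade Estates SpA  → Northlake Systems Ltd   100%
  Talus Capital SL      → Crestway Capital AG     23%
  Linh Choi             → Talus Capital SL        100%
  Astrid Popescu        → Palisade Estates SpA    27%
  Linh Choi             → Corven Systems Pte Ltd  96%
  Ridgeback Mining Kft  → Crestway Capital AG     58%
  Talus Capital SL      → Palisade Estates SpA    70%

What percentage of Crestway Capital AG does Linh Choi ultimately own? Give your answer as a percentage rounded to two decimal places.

63.60%

Linh reaches Crestway along 2 paths.
Via Talus → Palisade → Ridgeback: 100% × 70% × 100% × 58% = 40.6%.
Via Talus: 100% × 23% = 23%.
Total: 40.6% + 23% = 63.6%.
Rounded: 63.60%.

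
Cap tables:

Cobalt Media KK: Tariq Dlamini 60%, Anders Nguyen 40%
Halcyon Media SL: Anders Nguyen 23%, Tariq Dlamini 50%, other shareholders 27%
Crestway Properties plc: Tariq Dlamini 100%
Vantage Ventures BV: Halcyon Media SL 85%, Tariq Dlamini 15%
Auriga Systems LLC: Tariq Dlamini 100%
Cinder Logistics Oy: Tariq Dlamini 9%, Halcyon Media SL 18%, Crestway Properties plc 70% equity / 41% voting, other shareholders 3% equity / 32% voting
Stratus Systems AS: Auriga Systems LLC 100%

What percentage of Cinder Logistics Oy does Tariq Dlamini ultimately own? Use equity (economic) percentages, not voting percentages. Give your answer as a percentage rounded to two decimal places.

88.00%

Tariq reaches Cinder along 3 paths.
Direct stake: 9% = 9%.
Via Halcyon: 50% × 18% = 9%.
Via Crestway: 100% × 70% = 70%.
Total: 9% + 9% + 70% = 88%.
Rounded: 88.00%.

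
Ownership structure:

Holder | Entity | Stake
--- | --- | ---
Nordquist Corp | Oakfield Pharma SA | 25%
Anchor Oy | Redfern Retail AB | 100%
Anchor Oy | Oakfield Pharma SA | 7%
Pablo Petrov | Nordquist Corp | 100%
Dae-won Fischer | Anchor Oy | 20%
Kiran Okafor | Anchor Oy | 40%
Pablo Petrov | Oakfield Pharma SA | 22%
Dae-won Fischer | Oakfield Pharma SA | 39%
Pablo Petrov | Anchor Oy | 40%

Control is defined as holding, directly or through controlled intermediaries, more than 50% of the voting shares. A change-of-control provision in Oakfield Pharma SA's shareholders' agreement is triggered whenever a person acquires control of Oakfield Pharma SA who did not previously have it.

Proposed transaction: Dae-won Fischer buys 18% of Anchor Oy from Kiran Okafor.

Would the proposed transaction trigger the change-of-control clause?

No

The purchase adds only to Dae-won's holdings (Kiran's stake shrinks), so Dae-won is the only person who could newly come to control Oakfield.
Dae-won's largest direct stake is 39% in Oakfield, which does not meet the threshold, so Dae-won controls no company.
In Oakfield, Dae-won's side holds only 39%, not > 50%.
So before the transaction, Dae-won does not control Oakfield.
After the purchase, Dae-won's direct stake in Anchor rises to 20% + 18% = 38%, and Kiran's stake falls to 22%.
Dae-won's side now holds 38% of Anchor, not > 50%, so Dae-won still does not control Anchor.
After the transaction, Dae-won's side holds 39% of Oakfield, not > 50%, so Dae-won still does not control Oakfield.
No new person acquires control, so the clause is not triggered.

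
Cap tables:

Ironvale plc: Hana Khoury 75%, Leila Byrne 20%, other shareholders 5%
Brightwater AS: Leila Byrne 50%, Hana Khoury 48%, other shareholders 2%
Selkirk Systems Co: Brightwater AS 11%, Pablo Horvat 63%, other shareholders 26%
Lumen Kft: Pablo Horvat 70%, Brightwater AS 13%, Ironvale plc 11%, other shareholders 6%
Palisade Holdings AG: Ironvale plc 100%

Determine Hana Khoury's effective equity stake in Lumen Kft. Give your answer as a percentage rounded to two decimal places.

14.49%

Hana reaches Lumen along 2 paths.
Via Brightwater: 48% × 13% = 6.24%.
Via Ironvale: 75% × 11% = 8.25%.
Total: 6.24% + 8.25% = 14.49%.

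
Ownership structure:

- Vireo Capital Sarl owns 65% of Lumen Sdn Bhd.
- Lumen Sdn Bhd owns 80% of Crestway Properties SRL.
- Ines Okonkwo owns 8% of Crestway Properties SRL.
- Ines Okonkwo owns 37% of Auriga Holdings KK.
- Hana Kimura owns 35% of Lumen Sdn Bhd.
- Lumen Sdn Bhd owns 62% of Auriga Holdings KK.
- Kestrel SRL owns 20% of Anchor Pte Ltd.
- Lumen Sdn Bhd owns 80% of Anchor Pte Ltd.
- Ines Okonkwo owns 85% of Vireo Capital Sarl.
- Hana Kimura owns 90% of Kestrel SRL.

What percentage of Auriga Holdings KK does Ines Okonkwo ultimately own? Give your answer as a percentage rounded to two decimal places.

Ines reaches Auriga along 2 paths.
Direct stake: 37% = 37%.
Via Vireo → Lumen: 85% × 65% × 62% = 34.255%.
Total: 37% + 34.255% = 71.255%.
Rounded: 71.26%.

71.26%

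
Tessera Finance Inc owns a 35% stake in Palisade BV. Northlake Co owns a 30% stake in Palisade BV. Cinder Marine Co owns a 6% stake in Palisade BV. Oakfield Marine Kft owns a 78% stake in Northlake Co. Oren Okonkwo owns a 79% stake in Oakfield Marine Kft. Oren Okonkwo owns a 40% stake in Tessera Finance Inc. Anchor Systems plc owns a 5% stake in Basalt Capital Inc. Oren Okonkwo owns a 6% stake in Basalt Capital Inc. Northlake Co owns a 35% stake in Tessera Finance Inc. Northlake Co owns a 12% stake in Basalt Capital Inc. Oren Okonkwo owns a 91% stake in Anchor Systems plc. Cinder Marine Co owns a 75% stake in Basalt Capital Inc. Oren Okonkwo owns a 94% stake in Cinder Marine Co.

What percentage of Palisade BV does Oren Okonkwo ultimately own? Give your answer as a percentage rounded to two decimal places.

45.67%

Oren reaches Palisade along 4 paths.
Via Tessera: 40% × 35% = 14%.
Via Oakfield → Northlake → Tessera: 79% × 78% × 35% × 35% = 7.54845%.
Via Oakfield → Northlake: 79% × 78% × 30% = 18.486%.
Via Cinder: 94% × 6% = 5.64%.
Total: 14% + 7.54845% + 18.486% + 5.64% = 45.67445%.
Rounded: 45.67%.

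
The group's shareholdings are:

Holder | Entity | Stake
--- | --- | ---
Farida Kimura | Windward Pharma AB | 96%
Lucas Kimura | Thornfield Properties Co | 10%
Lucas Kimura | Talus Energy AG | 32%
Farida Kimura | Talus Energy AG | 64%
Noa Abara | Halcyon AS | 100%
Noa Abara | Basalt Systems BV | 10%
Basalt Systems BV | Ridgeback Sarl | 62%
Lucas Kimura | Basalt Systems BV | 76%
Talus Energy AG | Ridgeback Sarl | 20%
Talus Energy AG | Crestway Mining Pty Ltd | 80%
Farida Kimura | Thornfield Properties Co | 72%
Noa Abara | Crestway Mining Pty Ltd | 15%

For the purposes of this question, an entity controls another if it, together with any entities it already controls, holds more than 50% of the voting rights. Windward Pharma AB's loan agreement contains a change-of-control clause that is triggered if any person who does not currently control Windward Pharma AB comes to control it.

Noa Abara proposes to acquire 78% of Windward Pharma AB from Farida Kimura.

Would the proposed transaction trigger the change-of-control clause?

The purchase adds only to Noa's holdings (Farida's stake shrinks), so Noa is the only person who could newly come to control Windward.
Noa holds 100% of Halcyon, so Noa controls Halcyon.
Neither Noa nor any entity Noa controls holds any voting interest in Windward.
So before the transaction, Noa does not control Windward.
After the purchase, Noa holds 78% of Windward directly, and Farida's stake falls to 18%.
Noa holds 78% of Windward, so Noa controls Windward.
Noa did not control Windward before and does after, so the clause is triggered.

Yes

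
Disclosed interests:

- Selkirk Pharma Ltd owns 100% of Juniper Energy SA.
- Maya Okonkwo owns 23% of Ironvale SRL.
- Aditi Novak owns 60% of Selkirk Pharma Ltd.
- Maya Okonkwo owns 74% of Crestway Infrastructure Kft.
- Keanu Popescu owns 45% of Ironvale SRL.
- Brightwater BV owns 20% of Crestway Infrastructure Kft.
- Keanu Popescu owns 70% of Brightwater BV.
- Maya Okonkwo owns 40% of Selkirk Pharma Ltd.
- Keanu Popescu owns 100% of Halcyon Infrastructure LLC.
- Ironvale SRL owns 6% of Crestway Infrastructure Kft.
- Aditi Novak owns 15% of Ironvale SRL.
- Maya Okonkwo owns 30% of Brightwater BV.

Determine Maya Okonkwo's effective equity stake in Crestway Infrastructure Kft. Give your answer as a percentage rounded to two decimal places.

Maya reaches Crestway along 3 paths.
Direct stake: 74% = 74%.
Via Ironvale: 23% × 6% = 1.38%.
Via Brightwater: 30% × 20% = 6%.
Total: 74% + 1.38% + 6% = 81.38%.

81.38%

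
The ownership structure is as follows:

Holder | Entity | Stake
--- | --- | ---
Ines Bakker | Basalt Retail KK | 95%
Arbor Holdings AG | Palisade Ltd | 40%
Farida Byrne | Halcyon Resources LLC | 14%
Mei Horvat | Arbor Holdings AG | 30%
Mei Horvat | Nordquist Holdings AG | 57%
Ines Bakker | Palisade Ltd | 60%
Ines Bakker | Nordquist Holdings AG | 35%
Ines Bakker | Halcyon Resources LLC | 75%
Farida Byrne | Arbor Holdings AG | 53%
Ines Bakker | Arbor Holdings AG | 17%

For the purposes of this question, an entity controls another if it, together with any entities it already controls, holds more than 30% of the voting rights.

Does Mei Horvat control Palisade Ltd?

No

Mei holds 57% of Nordquist, so Mei controls Nordquist.
Neither Mei nor any entity Mei controls holds any voting interest in Palisade.
So Mei does not control Palisade.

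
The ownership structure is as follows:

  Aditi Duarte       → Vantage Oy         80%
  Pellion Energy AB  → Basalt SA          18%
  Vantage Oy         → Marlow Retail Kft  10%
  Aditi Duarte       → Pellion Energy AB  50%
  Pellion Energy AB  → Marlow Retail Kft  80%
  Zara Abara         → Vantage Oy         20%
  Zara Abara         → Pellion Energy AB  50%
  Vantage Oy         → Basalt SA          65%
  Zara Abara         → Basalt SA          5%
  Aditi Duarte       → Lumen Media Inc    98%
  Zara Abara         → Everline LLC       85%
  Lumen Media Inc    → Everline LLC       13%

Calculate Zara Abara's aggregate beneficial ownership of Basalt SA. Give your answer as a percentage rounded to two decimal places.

Zara reaches Basalt along 3 paths.
Direct stake: 5% = 5%.
Via Pellion: 50% × 18% = 9%.
Via Vantage: 20% × 65% = 13%.
Total: 5% + 9% + 13% = 27%.
Rounded: 27.00%.

27.00%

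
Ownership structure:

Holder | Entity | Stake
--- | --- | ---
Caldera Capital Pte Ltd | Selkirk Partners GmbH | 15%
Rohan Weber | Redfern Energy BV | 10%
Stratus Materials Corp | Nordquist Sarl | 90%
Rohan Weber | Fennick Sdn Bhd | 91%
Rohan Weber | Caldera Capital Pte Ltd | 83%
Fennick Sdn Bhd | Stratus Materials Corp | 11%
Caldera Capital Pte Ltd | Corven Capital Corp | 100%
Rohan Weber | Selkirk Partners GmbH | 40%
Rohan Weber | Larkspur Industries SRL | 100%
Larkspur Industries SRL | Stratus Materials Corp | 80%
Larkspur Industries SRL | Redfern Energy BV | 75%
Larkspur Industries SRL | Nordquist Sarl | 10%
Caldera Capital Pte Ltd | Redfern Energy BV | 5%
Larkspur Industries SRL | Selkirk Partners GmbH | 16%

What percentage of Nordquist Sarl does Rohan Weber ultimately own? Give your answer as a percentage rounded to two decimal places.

91.01%

Rohan reaches Nordquist along 3 paths.
Via Larkspur: 100% × 10% = 10%.
Via Fennick → Stratus: 91% × 11% × 90% = 9.009%.
Via Larkspur → Stratus: 100% × 80% × 90% = 72%.
Total: 10% + 9.009% + 72% = 91.009%.
Rounded: 91.01%.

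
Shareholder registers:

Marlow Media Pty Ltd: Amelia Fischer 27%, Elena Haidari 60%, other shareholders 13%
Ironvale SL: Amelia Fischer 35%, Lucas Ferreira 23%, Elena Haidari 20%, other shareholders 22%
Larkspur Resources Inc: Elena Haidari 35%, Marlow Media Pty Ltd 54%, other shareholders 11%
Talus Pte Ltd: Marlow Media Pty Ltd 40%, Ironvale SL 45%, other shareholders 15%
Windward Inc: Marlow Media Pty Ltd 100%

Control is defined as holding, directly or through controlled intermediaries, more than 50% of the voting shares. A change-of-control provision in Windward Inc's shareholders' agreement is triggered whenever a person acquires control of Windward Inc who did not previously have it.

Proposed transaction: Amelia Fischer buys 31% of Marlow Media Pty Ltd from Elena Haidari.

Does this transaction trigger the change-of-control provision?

Yes

The purchase adds only to Amelia's holdings (Elena's stake shrinks), so Amelia is the only person who could newly come to control Windward.
Amelia's largest direct stake is 35% in Ironvale, which does not meet the threshold, so Amelia controls no company.
Neither Amelia nor any entity Amelia controls holds any voting interest in Windward.
So before the transaction, Amelia does not control Windward.
After the purchase, Amelia's direct stake in Marlow rises to 27% + 31% = 58%, and Elena's stake falls to 29%.
Amelia holds 58% of Marlow, so Amelia controls Marlow.
Marlow holds 100% of Windward, so Amelia controls Windward.
Amelia did not control Windward before and does after, so the clause is triggered.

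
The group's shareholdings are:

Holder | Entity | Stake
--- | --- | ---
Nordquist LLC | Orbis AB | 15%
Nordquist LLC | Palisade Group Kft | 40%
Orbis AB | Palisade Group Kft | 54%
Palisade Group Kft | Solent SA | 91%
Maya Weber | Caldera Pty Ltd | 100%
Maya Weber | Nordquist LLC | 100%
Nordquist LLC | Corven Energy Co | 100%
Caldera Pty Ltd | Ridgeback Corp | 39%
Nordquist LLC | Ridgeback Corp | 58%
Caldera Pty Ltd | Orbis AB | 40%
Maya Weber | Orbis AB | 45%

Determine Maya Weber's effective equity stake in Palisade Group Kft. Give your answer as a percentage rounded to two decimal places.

94.00%

Maya reaches Palisade along 4 paths.
Via Nordquist → Orbis: 100% × 15% × 54% = 8.1%.
Via Caldera → Orbis: 100% × 40% × 54% = 21.6%.
Via Orbis: 45% × 54% = 24.3%.
Via Nordquist: 100% × 40% = 40%.
Total: 8.1% + 21.6% + 24.3% + 40% = 94%.
Rounded: 94.00%.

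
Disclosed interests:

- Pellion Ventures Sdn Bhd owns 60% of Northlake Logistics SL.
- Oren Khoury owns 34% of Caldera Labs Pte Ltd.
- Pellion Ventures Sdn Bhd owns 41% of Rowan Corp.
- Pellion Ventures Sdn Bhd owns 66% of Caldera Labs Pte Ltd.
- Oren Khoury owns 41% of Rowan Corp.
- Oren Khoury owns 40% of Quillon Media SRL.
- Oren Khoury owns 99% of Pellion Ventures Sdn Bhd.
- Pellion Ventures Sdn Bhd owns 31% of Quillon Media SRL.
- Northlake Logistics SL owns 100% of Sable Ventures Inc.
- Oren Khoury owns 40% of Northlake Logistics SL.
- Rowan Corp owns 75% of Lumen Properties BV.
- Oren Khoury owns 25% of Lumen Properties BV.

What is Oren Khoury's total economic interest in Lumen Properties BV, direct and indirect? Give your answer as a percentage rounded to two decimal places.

86.19%

Oren reaches Lumen along 3 paths.
Direct stake: 25% = 25%.
Via Pellion → Rowan: 99% × 41% × 75% = 30.4425%.
Via Rowan: 41% × 75% = 30.75%.
Total: 25% + 30.4425% + 30.75% = 86.1925%.
Rounded: 86.19%.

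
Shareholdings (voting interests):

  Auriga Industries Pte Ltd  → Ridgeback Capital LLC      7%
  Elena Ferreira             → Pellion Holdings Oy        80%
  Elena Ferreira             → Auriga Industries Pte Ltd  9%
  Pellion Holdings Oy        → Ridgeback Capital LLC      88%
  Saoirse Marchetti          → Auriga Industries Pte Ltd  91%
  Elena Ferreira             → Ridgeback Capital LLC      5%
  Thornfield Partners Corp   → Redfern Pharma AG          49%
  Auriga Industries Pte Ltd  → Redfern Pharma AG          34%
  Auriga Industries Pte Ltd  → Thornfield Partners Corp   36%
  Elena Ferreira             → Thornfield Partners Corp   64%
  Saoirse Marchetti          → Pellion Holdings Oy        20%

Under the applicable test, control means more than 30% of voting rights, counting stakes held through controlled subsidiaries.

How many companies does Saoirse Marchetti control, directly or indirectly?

3

Saoirse holds 91% of Auriga, so Saoirse controls Auriga.
Auriga holds 36% of Thornfield, so Saoirse controls Thornfield.
Auriga and Thornfield together hold 34% + 49% = 83% of Redfern, so Saoirse controls Redfern.
No other company's threshold is met.
Saoirse controls 3 companies.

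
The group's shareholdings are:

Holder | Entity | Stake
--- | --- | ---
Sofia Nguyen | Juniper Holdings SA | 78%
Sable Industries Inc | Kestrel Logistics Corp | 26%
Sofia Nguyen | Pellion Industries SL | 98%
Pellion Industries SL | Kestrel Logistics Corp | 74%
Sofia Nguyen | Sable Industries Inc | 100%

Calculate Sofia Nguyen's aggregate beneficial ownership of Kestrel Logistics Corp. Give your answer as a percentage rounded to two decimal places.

Sofia reaches Kestrel along 2 paths.
Via Pellion: 98% × 74% = 72.52%.
Via Sable: 100% × 26% = 26%.
Total: 72.52% + 26% = 98.52%.

98.52%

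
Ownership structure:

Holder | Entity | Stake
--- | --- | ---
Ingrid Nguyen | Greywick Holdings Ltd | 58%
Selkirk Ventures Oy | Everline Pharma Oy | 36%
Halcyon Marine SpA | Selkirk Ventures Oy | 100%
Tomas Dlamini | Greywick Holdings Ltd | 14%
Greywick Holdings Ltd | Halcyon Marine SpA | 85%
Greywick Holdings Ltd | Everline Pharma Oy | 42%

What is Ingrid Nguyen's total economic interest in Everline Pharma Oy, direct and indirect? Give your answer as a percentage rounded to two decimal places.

42.11%

Ingrid reaches Everline along 2 paths.
Via Greywick: 58% × 42% = 24.36%.
Via Greywick → Halcyon → Selkirk: 58% × 85% × 100% × 36% = 17.748%.
Total: 24.36% + 17.748% = 42.108%.
Rounded: 42.11%.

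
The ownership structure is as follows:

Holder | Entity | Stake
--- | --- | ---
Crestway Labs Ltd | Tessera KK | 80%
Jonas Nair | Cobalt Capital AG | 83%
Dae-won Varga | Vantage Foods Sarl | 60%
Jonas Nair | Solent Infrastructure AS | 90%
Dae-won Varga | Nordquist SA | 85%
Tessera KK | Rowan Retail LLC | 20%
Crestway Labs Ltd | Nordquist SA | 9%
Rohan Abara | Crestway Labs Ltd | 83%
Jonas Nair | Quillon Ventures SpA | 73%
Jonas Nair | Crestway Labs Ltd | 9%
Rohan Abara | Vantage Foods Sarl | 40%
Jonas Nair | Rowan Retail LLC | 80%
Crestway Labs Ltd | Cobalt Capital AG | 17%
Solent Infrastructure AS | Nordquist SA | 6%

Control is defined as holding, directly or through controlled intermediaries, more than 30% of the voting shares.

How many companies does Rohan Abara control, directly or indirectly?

3

Rohan holds 40% of Vantage, so Rohan controls Vantage.
Rohan holds 83% of Crestway, so Rohan controls Crestway.
Crestway holds 80% of Tessera, so Rohan controls Tessera.
No other company's threshold is met.
Rohan controls 3 companies.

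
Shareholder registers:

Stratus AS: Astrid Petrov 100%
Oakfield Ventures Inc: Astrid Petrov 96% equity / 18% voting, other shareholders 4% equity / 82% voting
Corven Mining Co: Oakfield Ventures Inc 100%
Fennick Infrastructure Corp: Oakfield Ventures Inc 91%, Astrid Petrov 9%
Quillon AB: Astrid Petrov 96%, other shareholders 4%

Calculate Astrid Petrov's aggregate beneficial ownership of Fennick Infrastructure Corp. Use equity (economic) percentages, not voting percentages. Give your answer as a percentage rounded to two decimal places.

Astrid reaches Fennick along 2 paths.
Via Oakfield: 96% × 91% = 87.36%.
Direct stake: 9% = 9%.
Total: 87.36% + 9% = 96.36%.

96.36%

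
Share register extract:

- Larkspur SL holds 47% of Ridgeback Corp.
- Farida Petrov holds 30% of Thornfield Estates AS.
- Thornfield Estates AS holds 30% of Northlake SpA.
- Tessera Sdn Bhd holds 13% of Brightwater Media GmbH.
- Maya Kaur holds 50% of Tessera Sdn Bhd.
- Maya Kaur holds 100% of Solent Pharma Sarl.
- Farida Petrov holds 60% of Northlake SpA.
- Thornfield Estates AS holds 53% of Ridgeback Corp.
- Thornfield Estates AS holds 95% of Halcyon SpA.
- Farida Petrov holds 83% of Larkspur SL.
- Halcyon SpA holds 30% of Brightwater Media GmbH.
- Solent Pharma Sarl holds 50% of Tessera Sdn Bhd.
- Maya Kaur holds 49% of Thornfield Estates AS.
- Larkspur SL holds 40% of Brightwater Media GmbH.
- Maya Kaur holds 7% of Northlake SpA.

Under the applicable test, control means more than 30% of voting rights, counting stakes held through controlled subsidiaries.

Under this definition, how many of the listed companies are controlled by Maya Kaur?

Maya holds 100% of Solent, so Maya controls Solent.
Maya holds 49% of Thornfield, so Maya controls Thornfield.
Thornfield holds 95% of Halcyon, so Maya controls Halcyon.
Solent and Maya together hold 50% + 50% = 100% of Tessera, so Maya controls Tessera.
Thornfield holds 53% of Ridgeback, so Maya controls Ridgeback.
Halcyon and Tessera together hold 30% + 13% = 43% of Brightwater, so Maya controls Brightwater.
Thornfield and Maya together hold 30% + 7% = 37% of Northlake, so Maya controls Northlake.
No other company's threshold is met.
Maya controls 7 companies.

7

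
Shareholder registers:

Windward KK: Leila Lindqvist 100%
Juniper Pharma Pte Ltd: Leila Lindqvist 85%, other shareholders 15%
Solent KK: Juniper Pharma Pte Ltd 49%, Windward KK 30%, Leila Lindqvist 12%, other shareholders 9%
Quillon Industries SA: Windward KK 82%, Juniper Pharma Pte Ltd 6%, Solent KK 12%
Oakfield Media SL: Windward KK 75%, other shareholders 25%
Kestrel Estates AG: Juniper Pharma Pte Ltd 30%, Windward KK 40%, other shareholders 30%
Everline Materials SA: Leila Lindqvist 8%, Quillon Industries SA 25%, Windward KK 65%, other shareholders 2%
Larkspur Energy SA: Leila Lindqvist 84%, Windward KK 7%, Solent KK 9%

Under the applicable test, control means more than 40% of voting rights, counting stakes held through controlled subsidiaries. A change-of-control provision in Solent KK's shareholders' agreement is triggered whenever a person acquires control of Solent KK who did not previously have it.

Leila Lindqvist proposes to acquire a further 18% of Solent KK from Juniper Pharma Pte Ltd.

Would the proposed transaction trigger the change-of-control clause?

No

The purchase adds only to Leila's holdings (Juniper's stake shrinks), so Leila is the only person who could newly come to control Solent.
Leila holds 85% of Juniper, so Leila controls Juniper.
Leila holds 100% of Windward, so Leila controls Windward.
Juniper and Windward and Leila together hold 49% + 30% + 12% = 91% of Solent, so Leila controls Solent.
So Leila already controls Solent before the transaction.
After the purchase, Leila's direct stake in Solent rises to 12% + 18% = 30%, and Juniper's stake falls to 31%.
Leila controlled Solent already, so this is not a new person acquiring control; every other person's position is unchanged or reduced.
No new person acquires control, so the clause is not triggered.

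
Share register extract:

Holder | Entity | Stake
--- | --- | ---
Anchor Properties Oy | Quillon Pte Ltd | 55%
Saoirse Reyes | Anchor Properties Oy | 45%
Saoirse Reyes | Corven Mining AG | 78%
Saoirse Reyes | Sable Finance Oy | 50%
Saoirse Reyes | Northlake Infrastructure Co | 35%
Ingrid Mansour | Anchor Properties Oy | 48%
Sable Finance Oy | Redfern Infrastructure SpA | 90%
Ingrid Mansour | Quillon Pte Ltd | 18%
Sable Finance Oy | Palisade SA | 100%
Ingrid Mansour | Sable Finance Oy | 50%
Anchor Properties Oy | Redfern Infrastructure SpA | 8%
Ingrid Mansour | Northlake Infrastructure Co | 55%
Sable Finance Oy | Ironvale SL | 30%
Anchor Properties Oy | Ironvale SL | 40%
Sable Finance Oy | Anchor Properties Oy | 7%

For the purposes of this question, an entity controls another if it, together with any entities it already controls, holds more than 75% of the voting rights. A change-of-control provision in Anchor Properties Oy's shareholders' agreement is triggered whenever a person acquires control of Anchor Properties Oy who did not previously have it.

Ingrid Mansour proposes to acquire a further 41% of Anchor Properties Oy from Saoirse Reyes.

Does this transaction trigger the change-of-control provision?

The purchase adds only to Ingrid's holdings (Saoirse's stake shrinks), so Ingrid is the only person who could newly come to control Anchor.
Ingrid's largest direct stake is 55% in Northlake, which does not meet the threshold, so Ingrid controls no company.
In Anchor, Ingrid's side holds only 48%, not > 75%.
So before the transaction, Ingrid does not control Anchor.
After the purchase, Ingrid's direct stake in Anchor rises to 48% + 41% = 89%, and Saoirse's stake falls to 4%.
Ingrid holds 89% of Anchor, so Ingrid controls Anchor.
Ingrid did not control Anchor before and does after, so the clause is triggered.

Yes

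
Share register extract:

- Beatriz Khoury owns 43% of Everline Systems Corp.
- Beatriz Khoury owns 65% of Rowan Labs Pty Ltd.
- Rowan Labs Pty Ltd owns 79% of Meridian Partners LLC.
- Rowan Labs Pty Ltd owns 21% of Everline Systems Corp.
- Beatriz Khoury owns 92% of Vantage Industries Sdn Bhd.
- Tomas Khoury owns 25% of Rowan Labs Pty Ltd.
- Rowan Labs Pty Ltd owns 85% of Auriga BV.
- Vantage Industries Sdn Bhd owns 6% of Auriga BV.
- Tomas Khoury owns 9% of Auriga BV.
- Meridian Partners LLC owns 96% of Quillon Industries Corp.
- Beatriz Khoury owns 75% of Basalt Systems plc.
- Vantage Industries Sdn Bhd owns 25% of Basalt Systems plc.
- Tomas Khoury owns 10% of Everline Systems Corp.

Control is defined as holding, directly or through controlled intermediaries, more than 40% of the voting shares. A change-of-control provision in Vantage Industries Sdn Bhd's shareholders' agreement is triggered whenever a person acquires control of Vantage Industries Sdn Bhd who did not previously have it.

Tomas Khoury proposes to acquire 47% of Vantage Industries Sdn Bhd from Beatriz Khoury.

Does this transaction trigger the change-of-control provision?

The purchase adds only to Tomas's holdings (Beatriz's stake shrinks), so Tomas is the only person who could newly come to control Vantage.
Tomas's largest direct stake is 25% in Rowan, which does not meet the threshold, so Tomas controls no company.
Neither Tomas nor any entity Tomas controls holds any voting interest in Vantage.
So before the transaction, Tomas does not control Vantage.
After the purchase, Tomas holds 47% of Vantage directly, and Beatriz's stake falls to 45%.
Tomas holds 47% of Vantage, so Tomas controls Vantage.
Tomas did not control Vantage before and does after, so the clause is triggered.

Yes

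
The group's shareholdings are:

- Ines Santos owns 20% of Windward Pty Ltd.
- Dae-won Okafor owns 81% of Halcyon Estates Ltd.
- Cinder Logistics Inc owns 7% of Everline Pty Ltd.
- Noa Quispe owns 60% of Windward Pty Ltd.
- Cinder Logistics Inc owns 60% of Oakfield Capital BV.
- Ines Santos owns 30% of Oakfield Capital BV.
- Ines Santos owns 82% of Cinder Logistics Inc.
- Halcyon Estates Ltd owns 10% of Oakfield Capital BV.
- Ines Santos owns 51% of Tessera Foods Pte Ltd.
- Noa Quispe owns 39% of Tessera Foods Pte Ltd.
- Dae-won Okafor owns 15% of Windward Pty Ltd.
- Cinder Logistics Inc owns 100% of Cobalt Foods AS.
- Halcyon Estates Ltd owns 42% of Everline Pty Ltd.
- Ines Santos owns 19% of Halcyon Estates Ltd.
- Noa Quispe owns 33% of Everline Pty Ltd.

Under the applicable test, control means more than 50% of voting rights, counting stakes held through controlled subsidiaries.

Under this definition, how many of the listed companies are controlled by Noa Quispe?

1

Noa holds 60% of Windward, so Noa controls Windward.
No other company's threshold is met.
Noa controls 1 company.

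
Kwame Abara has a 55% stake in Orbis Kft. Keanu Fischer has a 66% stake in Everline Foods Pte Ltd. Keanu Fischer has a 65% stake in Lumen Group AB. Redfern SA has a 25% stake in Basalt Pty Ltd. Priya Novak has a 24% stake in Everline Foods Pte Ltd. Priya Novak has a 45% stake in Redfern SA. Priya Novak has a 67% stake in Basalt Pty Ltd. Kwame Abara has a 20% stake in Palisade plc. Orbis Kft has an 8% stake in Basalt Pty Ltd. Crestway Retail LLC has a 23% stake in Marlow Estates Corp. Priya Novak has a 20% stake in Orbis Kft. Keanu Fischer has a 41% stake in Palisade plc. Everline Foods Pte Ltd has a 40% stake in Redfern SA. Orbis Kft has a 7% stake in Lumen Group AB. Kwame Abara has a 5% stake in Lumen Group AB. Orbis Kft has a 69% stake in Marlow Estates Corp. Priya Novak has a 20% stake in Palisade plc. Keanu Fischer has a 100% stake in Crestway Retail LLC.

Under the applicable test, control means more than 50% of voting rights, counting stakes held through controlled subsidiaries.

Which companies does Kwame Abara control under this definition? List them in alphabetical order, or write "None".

Kwame holds 55% of Orbis, so Kwame controls Orbis.
Orbis holds 69% of Marlow, so Kwame controls Marlow.
No other company's threshold is met.

Marlow Estates Corp, Orbis Kft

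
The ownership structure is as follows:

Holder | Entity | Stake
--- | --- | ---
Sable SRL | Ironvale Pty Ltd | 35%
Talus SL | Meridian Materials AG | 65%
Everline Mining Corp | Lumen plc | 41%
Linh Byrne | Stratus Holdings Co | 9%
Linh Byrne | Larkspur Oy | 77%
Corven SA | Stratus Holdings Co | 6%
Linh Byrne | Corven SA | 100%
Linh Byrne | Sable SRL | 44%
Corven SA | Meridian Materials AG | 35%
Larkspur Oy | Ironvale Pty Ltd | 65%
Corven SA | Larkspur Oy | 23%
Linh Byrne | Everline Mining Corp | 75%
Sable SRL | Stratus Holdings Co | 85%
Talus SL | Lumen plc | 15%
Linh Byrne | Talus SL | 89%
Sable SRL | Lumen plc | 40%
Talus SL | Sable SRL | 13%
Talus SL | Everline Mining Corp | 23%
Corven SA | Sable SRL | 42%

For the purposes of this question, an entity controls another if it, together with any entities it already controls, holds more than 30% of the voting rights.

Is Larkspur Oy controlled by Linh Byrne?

Yes

Linh holds 100% of Corven, so Linh controls Corven.
Linh and Corven together hold 77% + 23% = 100% of Larkspur, so Linh controls Larkspur.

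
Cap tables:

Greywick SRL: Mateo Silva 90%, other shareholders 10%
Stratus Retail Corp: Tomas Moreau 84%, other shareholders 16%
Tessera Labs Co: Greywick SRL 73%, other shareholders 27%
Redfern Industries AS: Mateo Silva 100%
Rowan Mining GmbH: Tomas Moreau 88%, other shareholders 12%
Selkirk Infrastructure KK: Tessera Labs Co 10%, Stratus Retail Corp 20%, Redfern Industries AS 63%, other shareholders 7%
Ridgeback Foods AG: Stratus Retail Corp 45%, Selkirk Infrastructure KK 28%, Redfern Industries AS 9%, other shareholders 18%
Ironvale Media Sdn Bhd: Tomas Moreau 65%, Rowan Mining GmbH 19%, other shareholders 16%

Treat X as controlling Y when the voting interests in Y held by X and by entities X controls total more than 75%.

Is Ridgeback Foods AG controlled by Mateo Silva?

No

Mateo holds 90% of Greywick, so Mateo controls Greywick.
Mateo holds 100% of Redfern, so Mateo controls Redfern.
In Ridgeback, Mateo's side holds only 9%, not > 75%.
So Mateo does not control Ridgeback.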